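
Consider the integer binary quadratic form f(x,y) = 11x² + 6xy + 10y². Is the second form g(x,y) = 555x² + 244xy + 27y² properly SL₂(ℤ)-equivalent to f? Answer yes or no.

D₁ = -404, D₂ = -404
f: flip: (11,6,10)→(10,-6,11)
f: reduced (well bottom): (10,-6,11) with a≤c, −a<b≤a
g: flip: (555,244,27)→(27,-244,555)
g: translate: b→26 (≡-244 mod 54), so (27,-244,555)→(27,26,10)
g: flip: (27,26,10)→(10,-26,27)
g: translate: b→-6 (≡-26 mod 20), so (10,-26,27)→(10,-6,11)
g: reduced (well bottom): (10,-6,11) with a≤c, −a<b≤a
reduced forms (10, -6, 11) vs (10, -6, 11) ⇒ equivalent

yes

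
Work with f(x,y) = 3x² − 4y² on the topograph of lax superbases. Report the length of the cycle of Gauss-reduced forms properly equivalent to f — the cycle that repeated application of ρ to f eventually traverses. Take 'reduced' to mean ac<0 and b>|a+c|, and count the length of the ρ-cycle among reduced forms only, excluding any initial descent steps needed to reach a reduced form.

D = 48, ⌊√D⌋ = 6
descent: ρ → (-4,0,3)
descent: ρ → (3,6,-1)  [lands on river]
river: ρ → (-1,6,3)
ρ-cycle length = 2 (tail of 2 descent steps not counted)

2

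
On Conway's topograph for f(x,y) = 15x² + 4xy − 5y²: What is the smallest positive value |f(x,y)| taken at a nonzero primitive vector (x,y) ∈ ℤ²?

descent: ρ → (-5,16,3)  [lands on river]
river: ρ → (3,14,-10)
river: ρ → (-10,6,7)
river: ρ → (7,8,-9)
river: ρ → (-9,10,6)
river: ρ → (6,14,-5)
closes: descent 1, river 6
min |a| on river = 3

3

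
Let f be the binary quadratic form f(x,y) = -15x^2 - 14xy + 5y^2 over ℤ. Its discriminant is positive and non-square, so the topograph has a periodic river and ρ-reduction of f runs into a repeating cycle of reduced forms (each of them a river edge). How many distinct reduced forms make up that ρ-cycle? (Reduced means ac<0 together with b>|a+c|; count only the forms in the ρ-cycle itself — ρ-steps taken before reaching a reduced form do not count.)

D = 496, ⌊√D⌋ = 22
descent: ρ → (5,14,-15)  [lands on river]
river: ρ → (-15,16,4)
river: ρ → (4,16,-15)
river: ρ → (-15,14,5)
river: ρ → (5,16,-12)
river: ρ → (-12,8,9)
river: ρ → (9,10,-11)
river: ρ → (-11,12,8)
river: ρ → (8,20,-3)
river: ρ → (-3,22,1)
river: ρ → (1,22,-3)
river: ρ → (-3,20,8)
river: ρ → (8,12,-11)
river: ρ → (-11,10,9)
river: ρ → (9,8,-12)
river: ρ → (-12,16,5)
ρ-cycle length = 16 (tail of 1 descent step not counted)

16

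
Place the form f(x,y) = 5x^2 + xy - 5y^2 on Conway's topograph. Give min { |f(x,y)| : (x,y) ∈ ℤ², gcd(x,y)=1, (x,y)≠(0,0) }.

river: ρ → (-5,9,1)
river: ρ → (1,9,-5)
river: ρ → (-5,1,5)
river: ρ → (5,9,-1)
river: ρ → (-1,9,5)
river: ρ → (5,1,-5)
closes: descent 0, river 6
min |a| on river = 1

1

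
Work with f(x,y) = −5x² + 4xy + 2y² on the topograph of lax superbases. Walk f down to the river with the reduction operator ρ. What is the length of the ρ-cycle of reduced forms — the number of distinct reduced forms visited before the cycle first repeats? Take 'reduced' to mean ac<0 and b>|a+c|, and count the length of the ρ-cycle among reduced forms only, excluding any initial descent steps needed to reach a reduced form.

D = 56, ⌊√D⌋ = 7
river: ρ → (2,4,-5)
river: ρ → (-5,6,1)
river: ρ → (1,6,-5)
river: ρ → (-5,4,2)
ρ-cycle length = 4 (tail of 0 descent steps not counted)

4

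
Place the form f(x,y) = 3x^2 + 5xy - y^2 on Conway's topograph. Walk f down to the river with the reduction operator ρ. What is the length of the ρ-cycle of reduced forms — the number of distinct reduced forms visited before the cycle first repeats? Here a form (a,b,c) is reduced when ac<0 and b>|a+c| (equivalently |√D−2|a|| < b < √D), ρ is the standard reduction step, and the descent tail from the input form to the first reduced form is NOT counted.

D = 37, ⌊√D⌋ = 6
river: ρ → (-1,5,3)
river: ρ → (3,1,-3)
river: ρ → (-3,5,1)
river: ρ → (1,5,-3)
river: ρ → (-3,1,3)
river: ρ → (3,5,-1)
ρ-cycle length = 6 (tail of 0 descent steps not counted)

6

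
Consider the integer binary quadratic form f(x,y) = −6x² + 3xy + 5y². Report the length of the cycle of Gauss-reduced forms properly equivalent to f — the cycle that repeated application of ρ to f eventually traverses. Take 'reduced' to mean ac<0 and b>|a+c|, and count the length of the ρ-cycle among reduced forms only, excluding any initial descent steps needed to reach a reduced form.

D = 129, ⌊√D⌋ = 11
river: ρ → (5,7,-4)
river: ρ → (-4,9,3)
river: ρ → (3,9,-4)
river: ρ → (-4,7,5)
river: ρ → (5,3,-6)
river: ρ → (-6,9,2)
river: ρ → (2,11,-1)
river: ρ → (-1,11,2)
river: ρ → (2,9,-6)
river: ρ → (-6,3,5)
ρ-cycle length = 10 (tail of 0 descent steps not counted)

10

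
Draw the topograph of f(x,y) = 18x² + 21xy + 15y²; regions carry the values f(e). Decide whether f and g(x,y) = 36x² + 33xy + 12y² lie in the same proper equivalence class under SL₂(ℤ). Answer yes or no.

D₁ = -639, D₂ = -639
f: translate: b→-15 (≡21 mod 36), so (18,21,15)→(18,-15,12)
f: flip: (18,-15,12)→(12,15,18)
f: translate: b→-9 (≡15 mod 24), so (12,15,18)→(12,-9,15)
f: reduced (well bottom): (12,-9,15) with a≤c, −a<b≤a
g: flip: (36,33,12)→(12,-33,36)
g: translate: b→-9 (≡-33 mod 24), so (12,-33,36)→(12,-9,15)
g: reduced (well bottom): (12,-9,15) with a≤c, −a<b≤a
reduced forms (12, -9, 15) vs (12, -9, 15) ⇒ equivalent

yes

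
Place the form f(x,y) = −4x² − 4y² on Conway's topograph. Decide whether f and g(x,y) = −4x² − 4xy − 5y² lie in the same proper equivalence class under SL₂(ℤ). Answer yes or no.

D₁ = -64, D₂ = -64
f is negative-definite; reduce −f:
−f: reduced (well bottom): (4,0,4) with a≤c, −a<b≤a
flip sign back: reduced form of f is (-4,0,-4)
g is negative-definite; reduce −g:
−g: reduced (well bottom): (4,4,5) with a≤c, −a<b≤a
flip sign back: reduced form of g is (-4,-4,-5)
reduced forms (-4, 0, -4) vs (-4, -4, -5) ⇒ inequivalent

no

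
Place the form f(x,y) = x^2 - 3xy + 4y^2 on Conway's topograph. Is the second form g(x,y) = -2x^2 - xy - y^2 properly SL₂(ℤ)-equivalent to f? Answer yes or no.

D₁ = -7, D₂ = -7
f: translate: b→1 (≡-3 mod 2), so (1,-3,4)→(1,1,2)
f: reduced (well bottom): (1,1,2) with a≤c, −a<b≤a
g is negative-definite; reduce −g:
−g: flip: (2,1,1)→(1,-1,2)
−g: translate: b→1 (≡-1 mod 2), so (1,-1,2)→(1,1,2)
−g: reduced (well bottom): (1,1,2) with a≤c, −a<b≤a
flip sign back: reduced form of g is (-1,-1,-2)
reduced forms (1, 1, 2) vs (-1, -1, -2) ⇒ inequivalent

no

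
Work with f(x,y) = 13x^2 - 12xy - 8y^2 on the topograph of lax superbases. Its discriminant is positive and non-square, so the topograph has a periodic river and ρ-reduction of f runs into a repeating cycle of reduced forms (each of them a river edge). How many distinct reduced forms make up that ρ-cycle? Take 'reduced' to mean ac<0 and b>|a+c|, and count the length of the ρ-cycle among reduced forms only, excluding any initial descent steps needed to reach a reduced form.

D = 560, ⌊√D⌋ = 23
descent: ρ → (-8,12,13)  [lands on river]
river: ρ → (13,14,-7)
river: ρ → (-7,14,13)
river: ρ → (13,12,-8)
river: ρ → (-8,20,5)
river: ρ → (5,20,-8)
ρ-cycle length = 6 (tail of 1 descent step not counted)

6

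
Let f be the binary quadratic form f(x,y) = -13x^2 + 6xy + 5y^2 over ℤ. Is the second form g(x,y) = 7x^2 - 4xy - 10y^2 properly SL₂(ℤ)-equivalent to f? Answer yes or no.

D₁ = 296, D₂ = 296
river cycle of f (length 6): (5, 14, -5), (-5, 16, 2), (2, 16, -5), (-5, 14, 5), (5, 16, -2), (-2, 16, 5)
river cycle of g (length 10): (-10, 4, 7), (7, 10, -7), (-7, 4, 10), (10, 16, -1), (-1, 16, 10), (10, 4, -7), (-7, 10, 7), (7, 4, -10), (-10, 16, 1), (1, 16, -10)
cycles differ ⇒ inequivalent

no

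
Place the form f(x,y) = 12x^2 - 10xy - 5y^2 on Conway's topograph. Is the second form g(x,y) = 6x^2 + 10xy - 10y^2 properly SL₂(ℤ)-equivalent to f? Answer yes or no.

D₁ = 340, D₂ = 340
river cycle of f (length 14): (-5, 10, 12), (12, 14, -3), (-3, 16, 7), (7, 12, -7), (-7, 16, 3), (3, 14, -12), (-12, 10, 5), (5, 10, -12), (-12, 14, 3), (3, 16, -7), … (4 more)
river cycle of g (length 6): (-10, 10, 6), (6, 14, -6), (-6, 10, 10), (10, 10, -6), (-6, 14, 6), (6, 10, -10)
cycles differ ⇒ inequivalent

no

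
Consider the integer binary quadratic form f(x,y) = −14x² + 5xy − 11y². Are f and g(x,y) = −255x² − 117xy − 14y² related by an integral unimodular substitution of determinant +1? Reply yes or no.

D₁ = -591, D₂ = -591
f is negative-definite; reduce −f:
−f: flip: (14,-5,11)→(11,5,14)
−f: reduced (well bottom): (11,5,14) with a≤c, −a<b≤a
flip sign back: reduced form of f is (-11,-5,-14)
g is negative-definite; reduce −g:
−g: flip: (255,117,14)→(14,-117,255)
−g: translate: b→-5 (≡-117 mod 28), so (14,-117,255)→(14,-5,11)
−g: flip: (14,-5,11)→(11,5,14)
−g: reduced (well bottom): (11,5,14) with a≤c, −a<b≤a
flip sign back: reduced form of g is (-11,-5,-14)
reduced forms (-11, -5, -14) vs (-11, -5, -14) ⇒ equivalent

yes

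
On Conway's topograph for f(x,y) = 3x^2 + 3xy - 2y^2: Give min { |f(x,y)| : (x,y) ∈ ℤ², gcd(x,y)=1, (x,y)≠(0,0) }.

river: ρ → (-2,5,1)
river: ρ → (1,5,-2)
river: ρ → (-2,3,3)
river: ρ → (3,3,-2)
closes: descent 0, river 4
min |a| on river = 1

1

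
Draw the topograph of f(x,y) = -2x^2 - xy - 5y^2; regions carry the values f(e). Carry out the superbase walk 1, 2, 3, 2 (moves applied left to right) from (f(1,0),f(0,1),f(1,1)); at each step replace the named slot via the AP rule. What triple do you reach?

start (-2,-5,-8) = (f(1,0),f(0,1),f(1,1))
replace slot 1: 2·((-5)+(-8)) − (-2) = -24 → (-24,-5,-8)
replace slot 2: 2·((-24)+(-8)) − (-5) = -59 → (-24,-59,-8)
replace slot 3: 2·((-24)+(-59)) − (-8) = -158 → (-24,-59,-158)
replace slot 2: 2·((-24)+(-158)) − (-59) = -305 → (-24,-305,-158)

-24,-305,-158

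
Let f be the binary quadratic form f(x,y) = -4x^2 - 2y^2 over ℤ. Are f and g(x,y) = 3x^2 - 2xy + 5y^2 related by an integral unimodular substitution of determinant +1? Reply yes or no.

D₁ = -32, D₂ = -56
discriminants differ ⇒ not SL₂(ℤ)-equivalent

no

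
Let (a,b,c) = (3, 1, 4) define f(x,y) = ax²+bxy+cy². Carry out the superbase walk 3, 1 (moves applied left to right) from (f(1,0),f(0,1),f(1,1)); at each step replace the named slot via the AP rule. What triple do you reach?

start (3,4,8) = (f(1,0),f(0,1),f(1,1))
replace slot 3: 2·(3+4) − 8 = 6 → (3,4,6)
replace slot 1: 2·(4+6) − 3 = 17 → (17,4,6)

17,4,6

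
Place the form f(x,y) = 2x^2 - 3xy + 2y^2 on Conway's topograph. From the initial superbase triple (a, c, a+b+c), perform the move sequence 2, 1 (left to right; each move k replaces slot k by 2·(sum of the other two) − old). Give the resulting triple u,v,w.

start (2,2,1) = (f(1,0),f(0,1),f(1,1))
replace slot 2: 2·(2+1) − 2 = 4 → (2,4,1)
replace slot 1: 2·(4+1) − 2 = 8 → (8,4,1)

8,4,1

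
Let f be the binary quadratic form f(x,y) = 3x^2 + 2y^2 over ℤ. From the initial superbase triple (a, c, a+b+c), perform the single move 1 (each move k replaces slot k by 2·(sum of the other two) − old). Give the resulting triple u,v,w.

start (3,2,5) = (f(1,0),f(0,1),f(1,1))
replace slot 1: 2·(2+5) − 3 = 11 → (11,2,5)

11,2,5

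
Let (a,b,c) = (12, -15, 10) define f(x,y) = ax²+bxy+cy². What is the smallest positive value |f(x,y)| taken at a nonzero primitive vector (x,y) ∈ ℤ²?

translate: b→9 (≡-15 mod 24), so (12,-15,10)→(12,9,7)
flip: (12,9,7)→(7,-9,12)
translate: b→5 (≡-9 mod 14), so (7,-9,12)→(7,5,10)
reduced (well bottom): (7,5,10) with a≤c, −a<b≤a
well minimum = a = 7

7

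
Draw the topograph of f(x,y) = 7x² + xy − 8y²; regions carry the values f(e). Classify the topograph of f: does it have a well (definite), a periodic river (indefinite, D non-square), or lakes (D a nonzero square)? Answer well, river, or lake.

D = b²−4ac = 1² − 4·7·(-8) = 225
D = 15² is a perfect square ⇒ form factors over ℤ ⇒ lakes

lake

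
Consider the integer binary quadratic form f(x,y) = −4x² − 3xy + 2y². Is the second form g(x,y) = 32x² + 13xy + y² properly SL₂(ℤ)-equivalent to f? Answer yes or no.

D₁ = 41, D₂ = 41
river cycle of f (length 10): (2, 3, -4), (-4, 5, 1), (1, 5, -4), (-4, 3, 2), (2, 5, -2), (-2, 3, 4), (4, 5, -1), (-1, 5, 4), (4, 3, -2), (-2, 5, 2)
river cycle of g (length 10): (1, 5, -4), (-4, 3, 2), (2, 5, -2), (-2, 3, 4), (4, 5, -1), (-1, 5, 4), (4, 3, -2), (-2, 5, 2), (2, 3, -4), (-4, 5, 1)
cycles coincide ⇒ equivalent

yes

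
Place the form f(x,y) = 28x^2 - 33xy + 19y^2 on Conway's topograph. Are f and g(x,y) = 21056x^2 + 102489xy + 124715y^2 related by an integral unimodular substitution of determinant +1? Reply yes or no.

D₁ = -1039, D₂ = -1039
f: translate: b→23 (≡-33 mod 56), so (28,-33,19)→(28,23,14)
f: flip: (28,23,14)→(14,-23,28)
f: translate: b→5 (≡-23 mod 28), so (14,-23,28)→(14,5,19)
f: reduced (well bottom): (14,5,19) with a≤c, −a<b≤a
g: translate: b→18265 (≡102489 mod 42112), so (21056,102489,124715)→(21056,18265,3961)
g: flip: (21056,18265,3961)→(3961,-18265,21056)
g: translate: b→-2421 (≡-18265 mod 7922), so (3961,-18265,21056)→(3961,-2421,370)
g: flip: (3961,-2421,370)→(370,2421,3961)
g: translate: b→201 (≡2421 mod 740), so (370,2421,3961)→(370,201,28)
g: flip: (370,201,28)→(28,-201,370)
g: translate: b→23 (≡-201 mod 56), so (28,-201,370)→(28,23,14)
g: flip: (28,23,14)→(14,-23,28)
g: translate: b→5 (≡-23 mod 28), so (14,-23,28)→(14,5,19)
g: reduced (well bottom): (14,5,19) with a≤c, −a<b≤a
reduced forms (14, 5, 19) vs (14, 5, 19) ⇒ equivalent

yes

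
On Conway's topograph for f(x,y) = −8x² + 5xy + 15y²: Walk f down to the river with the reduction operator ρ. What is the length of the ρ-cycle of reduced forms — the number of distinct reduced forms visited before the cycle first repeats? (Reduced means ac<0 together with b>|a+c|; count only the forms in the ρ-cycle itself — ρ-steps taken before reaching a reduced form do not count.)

D = 505, ⌊√D⌋ = 22
descent: ρ → (15,-5,-8)
descent: ρ → (-8,21,2)  [lands on river]
river: ρ → (2,19,-18)
river: ρ → (-18,17,3)
river: ρ → (3,19,-12)
river: ρ → (-12,5,10)
river: ρ → (10,15,-7)
river: ρ → (-7,13,12)
river: ρ → (12,11,-8)
ρ-cycle length = 8 (tail of 2 descent steps not counted)

8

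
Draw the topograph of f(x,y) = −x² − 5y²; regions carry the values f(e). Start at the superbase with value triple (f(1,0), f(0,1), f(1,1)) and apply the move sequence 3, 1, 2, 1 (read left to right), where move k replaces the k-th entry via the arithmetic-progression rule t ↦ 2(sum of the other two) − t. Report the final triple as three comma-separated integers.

start (-1,-5,-6) = (f(1,0),f(0,1),f(1,1))
replace slot 3: 2·((-1)+(-5)) − (-6) = -6 → (-1,-5,-6)
replace slot 1: 2·((-5)+(-6)) − (-1) = -21 → (-21,-5,-6)
replace slot 2: 2·((-21)+(-6)) − (-5) = -49 → (-21,-49,-6)
replace slot 1: 2·((-49)+(-6)) − (-21) = -89 → (-89,-49,-6)

-89,-49,-6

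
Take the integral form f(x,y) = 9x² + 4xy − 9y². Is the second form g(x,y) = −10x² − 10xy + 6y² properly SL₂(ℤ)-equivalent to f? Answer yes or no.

D₁ = 340, D₂ = 340
river cycle of f (length 10): (-9, 14, 4), (4, 18, -1), (-1, 18, 4), (4, 14, -9), (-9, 4, 9), (9, 14, -4), (-4, 18, 1), (1, 18, -4), (-4, 14, 9), (9, 4, -9)
river cycle of g (length 6): (6, 10, -10), (-10, 10, 6), (6, 14, -6), (-6, 10, 10), (10, 10, -6), (-6, 14, 6)
cycles differ ⇒ inequivalent

no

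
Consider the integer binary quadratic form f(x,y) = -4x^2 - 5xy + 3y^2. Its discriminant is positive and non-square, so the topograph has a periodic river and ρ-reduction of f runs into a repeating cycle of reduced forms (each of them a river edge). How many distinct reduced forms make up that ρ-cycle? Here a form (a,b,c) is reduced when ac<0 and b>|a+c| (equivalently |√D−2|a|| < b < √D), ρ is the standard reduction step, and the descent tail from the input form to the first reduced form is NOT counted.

D = 73, ⌊√D⌋ = 8
descent: ρ → (3,5,-4)  [lands on river]
river: ρ → (-4,3,4)
river: ρ → (4,5,-3)
river: ρ → (-3,7,2)
river: ρ → (2,5,-6)
river: ρ → (-6,7,1)
river: ρ → (1,7,-6)
river: ρ → (-6,5,2)
river: ρ → (2,7,-3)
river: ρ → (-3,5,4)
river: ρ → (4,3,-4)
river: ρ → (-4,5,3)
river: ρ → (3,7,-2)
river: ρ → (-2,5,6)
river: ρ → (6,7,-1)
river: ρ → (-1,7,6)
river: ρ → (6,5,-2)
river: ρ → (-2,7,3)
ρ-cycle length = 18 (tail of 1 descent step not counted)

18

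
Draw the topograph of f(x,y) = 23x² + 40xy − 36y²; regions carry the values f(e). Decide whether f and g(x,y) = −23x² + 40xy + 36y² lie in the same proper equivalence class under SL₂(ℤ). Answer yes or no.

D₁ = 4912, D₂ = 4912
river cycle of f (length 32): (-36, 32, 27), (27, 22, -41), (-41, 60, 8), (8, 68, -9), (-9, 58, 43), (43, 28, -24), (-24, 68, 3), (3, 70, -1), (-1, 70, 3), (3, 68, -24), … (22 more)
river cycle of g (length 32): (36, 32, -27), (-27, 22, 41), (41, 60, -8), (-8, 68, 9), (9, 58, -43), (-43, 28, 24), (24, 68, -3), (-3, 70, 1), (1, 70, -3), (-3, 68, 24), … (22 more)
cycles differ ⇒ inequivalent

no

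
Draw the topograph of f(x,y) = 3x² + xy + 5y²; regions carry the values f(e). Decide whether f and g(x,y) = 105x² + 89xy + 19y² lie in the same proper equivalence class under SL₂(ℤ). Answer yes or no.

D₁ = -59, D₂ = -59
f: reduced (well bottom): (3,1,5) with a≤c, −a<b≤a
g: flip: (105,89,19)→(19,-89,105)
g: translate: b→-13 (≡-89 mod 38), so (19,-89,105)→(19,-13,3)
g: flip: (19,-13,3)→(3,13,19)
g: translate: b→1 (≡13 mod 6), so (3,13,19)→(3,1,5)
g: reduced (well bottom): (3,1,5) with a≤c, −a<b≤a
reduced forms (3, 1, 5) vs (3, 1, 5) ⇒ equivalent

yes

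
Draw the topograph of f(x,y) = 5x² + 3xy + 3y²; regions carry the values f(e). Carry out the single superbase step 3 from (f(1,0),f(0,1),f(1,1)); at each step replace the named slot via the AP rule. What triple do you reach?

start (5,3,11) = (f(1,0),f(0,1),f(1,1))
replace slot 3: 2·(5+3) − 11 = 5 → (5,3,5)

5,3,5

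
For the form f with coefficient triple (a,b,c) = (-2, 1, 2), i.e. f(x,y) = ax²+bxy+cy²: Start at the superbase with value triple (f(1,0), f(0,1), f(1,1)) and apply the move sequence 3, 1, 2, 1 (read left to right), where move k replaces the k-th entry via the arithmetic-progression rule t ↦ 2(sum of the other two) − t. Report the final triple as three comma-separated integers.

start (-2,2,1) = (f(1,0),f(0,1),f(1,1))
replace slot 3: 2·((-2)+2) − 1 = -1 → (-2,2,-1)
replace slot 1: 2·(2+(-1)) − (-2) = 4 → (4,2,-1)
replace slot 2: 2·(4+(-1)) − 2 = 4 → (4,4,-1)
replace slot 1: 2·(4+(-1)) − 4 = 2 → (2,4,-1)

2,4,-1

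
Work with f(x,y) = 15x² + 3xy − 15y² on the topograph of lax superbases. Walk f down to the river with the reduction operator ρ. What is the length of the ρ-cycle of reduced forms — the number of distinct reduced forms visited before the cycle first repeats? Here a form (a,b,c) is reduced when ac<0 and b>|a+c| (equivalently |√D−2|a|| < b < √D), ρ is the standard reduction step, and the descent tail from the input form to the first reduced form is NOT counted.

D = 909, ⌊√D⌋ = 30
river: ρ → (-15,27,3)
river: ρ → (3,27,-15)
river: ρ → (-15,3,15)
river: ρ → (15,27,-3)
river: ρ → (-3,27,15)
river: ρ → (15,3,-15)
ρ-cycle length = 6 (tail of 0 descent steps not counted)

6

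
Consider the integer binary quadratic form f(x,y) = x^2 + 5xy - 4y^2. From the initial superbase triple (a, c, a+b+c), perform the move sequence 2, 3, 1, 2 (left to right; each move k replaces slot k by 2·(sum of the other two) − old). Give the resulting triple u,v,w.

start (1,-4,2) = (f(1,0),f(0,1),f(1,1))
replace slot 2: 2·(1+2) − (-4) = 10 → (1,10,2)
replace slot 3: 2·(1+10) − 2 = 20 → (1,10,20)
replace slot 1: 2·(10+20) − 1 = 59 → (59,10,20)
replace slot 2: 2·(59+20) − 10 = 148 → (59,148,20)

59,148,20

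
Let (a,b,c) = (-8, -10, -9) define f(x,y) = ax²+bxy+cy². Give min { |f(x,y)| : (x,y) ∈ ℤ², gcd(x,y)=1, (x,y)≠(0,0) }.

translate: b→-6 (≡10 mod 16), so (8,10,9)→(8,-6,7)
flip: (8,-6,7)→(7,6,8)
reduced (well bottom): (7,6,8) with a≤c, −a<b≤a
well minimum |f| = |-7| = 7 (negative-definite)

7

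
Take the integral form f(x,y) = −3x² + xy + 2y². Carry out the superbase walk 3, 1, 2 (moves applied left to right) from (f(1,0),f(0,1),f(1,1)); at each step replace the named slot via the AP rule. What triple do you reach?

start (-3,2,0) = (f(1,0),f(0,1),f(1,1))
replace slot 3: 2·((-3)+2) − 0 = -2 → (-3,2,-2)
replace slot 1: 2·(2+(-2)) − (-3) = 3 → (3,2,-2)
replace slot 2: 2·(3+(-2)) − 2 = 0 → (3,0,-2)

3,0,-2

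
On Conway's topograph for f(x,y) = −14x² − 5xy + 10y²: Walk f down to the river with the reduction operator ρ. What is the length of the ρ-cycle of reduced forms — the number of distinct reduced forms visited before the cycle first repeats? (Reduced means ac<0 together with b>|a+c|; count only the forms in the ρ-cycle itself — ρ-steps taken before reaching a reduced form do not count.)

D = 585, ⌊√D⌋ = 24
descent: ρ → (10,5,-14)  [lands on river]
river: ρ → (-14,23,1)
river: ρ → (1,23,-14)
river: ρ → (-14,5,10)
river: ρ → (10,15,-9)
river: ρ → (-9,21,4)
river: ρ → (4,19,-14)
river: ρ → (-14,9,9)
river: ρ → (9,9,-14)
river: ρ → (-14,19,4)
river: ρ → (4,21,-9)
river: ρ → (-9,15,10)
ρ-cycle length = 12 (tail of 1 descent step not counted)

12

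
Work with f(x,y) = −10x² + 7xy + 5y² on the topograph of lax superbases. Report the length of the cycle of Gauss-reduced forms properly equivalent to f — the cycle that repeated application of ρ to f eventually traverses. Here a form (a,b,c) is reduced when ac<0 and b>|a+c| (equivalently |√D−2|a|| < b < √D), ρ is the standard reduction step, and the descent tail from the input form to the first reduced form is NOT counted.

D = 249, ⌊√D⌋ = 15
river: ρ → (5,13,-4)
river: ρ → (-4,11,8)
river: ρ → (8,5,-7)
river: ρ → (-7,9,6)
river: ρ → (6,15,-1)
river: ρ → (-1,15,6)
river: ρ → (6,9,-7)
river: ρ → (-7,5,8)
river: ρ → (8,11,-4)
river: ρ → (-4,13,5)
river: ρ → (5,7,-10)
river: ρ → (-10,13,2)
river: ρ → (2,15,-3)
river: ρ → (-3,15,2)
river: ρ → (2,13,-10)
river: ρ → (-10,7,5)
ρ-cycle length = 16 (tail of 0 descent steps not counted)

16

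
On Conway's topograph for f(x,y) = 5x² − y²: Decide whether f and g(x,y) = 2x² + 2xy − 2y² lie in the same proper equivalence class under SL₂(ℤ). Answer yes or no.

D₁ = 20, D₂ = 20
river cycle of f (length 2): (-1, 4, 1), (1, 4, -1)
river cycle of g (length 2): (-2, 2, 2), (2, 2, -2)
cycles differ ⇒ inequivalent

no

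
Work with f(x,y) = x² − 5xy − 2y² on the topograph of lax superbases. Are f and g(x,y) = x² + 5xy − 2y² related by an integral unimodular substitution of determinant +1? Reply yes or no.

D₁ = 33, D₂ = 33
river cycle of f (length 4): (-2, 5, 1), (1, 5, -2), (-2, 3, 3), (3, 3, -2)
river cycle of g (length 4): (-2, 3, 3), (3, 3, -2), (-2, 5, 1), (1, 5, -2)
cycles coincide ⇒ equivalent

yes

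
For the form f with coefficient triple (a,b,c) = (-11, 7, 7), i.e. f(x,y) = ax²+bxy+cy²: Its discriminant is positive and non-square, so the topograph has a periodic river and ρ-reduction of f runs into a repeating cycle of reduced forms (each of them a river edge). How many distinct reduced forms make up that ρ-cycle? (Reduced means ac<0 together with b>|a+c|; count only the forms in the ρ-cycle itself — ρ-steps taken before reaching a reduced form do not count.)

D = 357, ⌊√D⌋ = 18
river: ρ → (7,7,-11)
river: ρ → (-11,15,3)
river: ρ → (3,15,-11)
river: ρ → (-11,7,7)
ρ-cycle length = 4 (tail of 0 descent steps not counted)

4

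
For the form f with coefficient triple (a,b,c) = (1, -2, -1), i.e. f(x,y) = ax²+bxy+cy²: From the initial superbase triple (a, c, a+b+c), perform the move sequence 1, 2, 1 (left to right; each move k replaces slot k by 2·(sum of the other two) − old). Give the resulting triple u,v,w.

start (1,-1,-2) = (f(1,0),f(0,1),f(1,1))
replace slot 1: 2·((-1)+(-2)) − 1 = -7 → (-7,-1,-2)
replace slot 2: 2·((-7)+(-2)) − (-1) = -17 → (-7,-17,-2)
replace slot 1: 2·((-17)+(-2)) − (-7) = -31 → (-31,-17,-2)

-31,-17,-2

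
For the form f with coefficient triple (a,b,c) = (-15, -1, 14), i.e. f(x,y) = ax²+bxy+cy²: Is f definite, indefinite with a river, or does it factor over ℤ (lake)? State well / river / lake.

D = b²−4ac = (-1)² − 4·(-15)·14 = 841
D = 29² is a perfect square ⇒ form factors over ℤ ⇒ lakes

lake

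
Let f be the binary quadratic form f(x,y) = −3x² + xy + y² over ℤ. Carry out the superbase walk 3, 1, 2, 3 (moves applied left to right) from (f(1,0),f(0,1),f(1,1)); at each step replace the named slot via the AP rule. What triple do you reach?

start (-3,1,-1) = (f(1,0),f(0,1),f(1,1))
replace slot 3: 2·((-3)+1) − (-1) = -3 → (-3,1,-3)
replace slot 1: 2·(1+(-3)) − (-3) = -1 → (-1,1,-3)
replace slot 2: 2·((-1)+(-3)) − 1 = -9 → (-1,-9,-3)
replace slot 3: 2·((-1)+(-9)) − (-3) = -17 → (-1,-9,-17)

-1,-9,-17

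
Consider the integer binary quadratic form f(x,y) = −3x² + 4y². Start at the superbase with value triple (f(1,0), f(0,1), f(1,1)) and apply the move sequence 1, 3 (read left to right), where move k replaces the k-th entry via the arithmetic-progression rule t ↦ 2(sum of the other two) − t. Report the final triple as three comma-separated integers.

start (-3,4,1) = (f(1,0),f(0,1),f(1,1))
replace slot 1: 2·(4+1) − (-3) = 13 → (13,4,1)
replace slot 3: 2·(13+4) − 1 = 33 → (13,4,33)

13,4,33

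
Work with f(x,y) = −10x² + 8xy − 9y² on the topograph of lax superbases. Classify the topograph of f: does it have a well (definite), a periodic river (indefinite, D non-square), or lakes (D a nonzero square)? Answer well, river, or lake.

D = b²−4ac = 8² − 4·(-10)·(-9) = -296
D < 0 ⇒ definite ⇒ every region one sign ⇒ single well

well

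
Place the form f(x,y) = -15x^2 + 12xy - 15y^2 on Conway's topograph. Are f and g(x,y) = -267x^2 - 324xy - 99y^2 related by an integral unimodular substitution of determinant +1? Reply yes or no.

D₁ = -756, D₂ = -756
f is negative-definite; reduce −f:
−f: flip: (15,-12,15)→(15,12,15)
−f: reduced (well bottom): (15,12,15) with a≤c, −a<b≤a
flip sign back: reduced form of f is (-15,-12,-15)
g is negative-definite; reduce −g:
−g: translate: b→-210 (≡324 mod 534), so (267,324,99)→(267,-210,42)
−g: flip: (267,-210,42)→(42,210,267)
−g: translate: b→42 (≡210 mod 84), so (42,210,267)→(42,42,15)
−g: flip: (42,42,15)→(15,-42,42)
−g: translate: b→-12 (≡-42 mod 30), so (15,-42,42)→(15,-12,15)
−g: flip: (15,-12,15)→(15,12,15)
−g: reduced (well bottom): (15,12,15) with a≤c, −a<b≤a
flip sign back: reduced form of g is (-15,-12,-15)
reduced forms (-15, -12, -15) vs (-15, -12, -15) ⇒ equivalent

yes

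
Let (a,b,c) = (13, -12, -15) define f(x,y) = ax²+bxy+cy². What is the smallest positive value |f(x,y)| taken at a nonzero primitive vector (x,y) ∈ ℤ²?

descent: ρ → (-15,12,13)  [lands on river]
river: ρ → (13,14,-14)
river: ρ → (-14,14,13)
river: ρ → (13,12,-15)
river: ρ → (-15,18,10)
river: ρ → (10,22,-11)
river: ρ → (-11,22,10)
river: ρ → (10,18,-15)
closes: descent 1, river 8
min |a| on river = 10

10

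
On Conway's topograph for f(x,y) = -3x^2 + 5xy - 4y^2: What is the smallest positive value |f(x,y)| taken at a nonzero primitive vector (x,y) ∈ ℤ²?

translate: b→1 (≡-5 mod 6), so (3,-5,4)→(3,1,2)
flip: (3,1,2)→(2,-1,3)
reduced (well bottom): (2,-1,3) with a≤c, −a<b≤a
well minimum |f| = |-2| = 2 (negative-definite)

2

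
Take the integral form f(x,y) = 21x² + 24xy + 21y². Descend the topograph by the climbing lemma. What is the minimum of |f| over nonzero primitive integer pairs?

translate: b→-18 (≡24 mod 42), so (21,24,21)→(21,-18,18)
flip: (21,-18,18)→(18,18,21)
reduced (well bottom): (18,18,21) with a≤c, −a<b≤a
well minimum = a = 18

18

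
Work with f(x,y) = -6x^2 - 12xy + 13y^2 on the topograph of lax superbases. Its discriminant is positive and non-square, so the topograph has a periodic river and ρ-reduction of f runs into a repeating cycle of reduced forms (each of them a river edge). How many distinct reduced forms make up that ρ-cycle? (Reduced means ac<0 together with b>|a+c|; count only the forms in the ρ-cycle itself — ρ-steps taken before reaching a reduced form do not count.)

D = 456, ⌊√D⌋ = 21
descent: ρ → (13,12,-6)  [lands on river]
river: ρ → (-6,12,13)
river: ρ → (13,14,-5)
river: ρ → (-5,16,10)
river: ρ → (10,4,-11)
river: ρ → (-11,18,3)
river: ρ → (3,18,-11)
river: ρ → (-11,4,10)
river: ρ → (10,16,-5)
river: ρ → (-5,14,13)
ρ-cycle length = 10 (tail of 1 descent step not counted)

10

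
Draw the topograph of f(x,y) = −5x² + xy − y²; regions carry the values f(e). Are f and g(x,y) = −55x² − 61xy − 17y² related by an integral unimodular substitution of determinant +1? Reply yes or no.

D₁ = -19, D₂ = -19
f is negative-definite; reduce −f:
−f: flip: (5,-1,1)→(1,1,5)
−f: reduced (well bottom): (1,1,5) with a≤c, −a<b≤a
flip sign back: reduced form of f is (-1,-1,-5)
g is negative-definite; reduce −g:
−g: translate: b→-49 (≡61 mod 110), so (55,61,17)→(55,-49,11)
−g: flip: (55,-49,11)→(11,49,55)
−g: translate: b→5 (≡49 mod 22), so (11,49,55)→(11,5,1)
−g: flip: (11,5,1)→(1,-5,11)
−g: translate: b→1 (≡-5 mod 2), so (1,-5,11)→(1,1,5)
−g: reduced (well bottom): (1,1,5) with a≤c, −a<b≤a
flip sign back: reduced form of g is (-1,-1,-5)
reduced forms (-1, -1, -5) vs (-1, -1, -5) ⇒ equivalent

yes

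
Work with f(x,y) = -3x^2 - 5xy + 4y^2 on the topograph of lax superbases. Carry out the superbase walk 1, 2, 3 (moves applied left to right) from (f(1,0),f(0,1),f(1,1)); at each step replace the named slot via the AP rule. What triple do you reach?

start (-3,4,-4) = (f(1,0),f(0,1),f(1,1))
replace slot 1: 2·(4+(-4)) − (-3) = 3 → (3,4,-4)
replace slot 2: 2·(3+(-4)) − 4 = -6 → (3,-6,-4)
replace slot 3: 2·(3+(-6)) − (-4) = -2 → (3,-6,-2)

3,-6,-2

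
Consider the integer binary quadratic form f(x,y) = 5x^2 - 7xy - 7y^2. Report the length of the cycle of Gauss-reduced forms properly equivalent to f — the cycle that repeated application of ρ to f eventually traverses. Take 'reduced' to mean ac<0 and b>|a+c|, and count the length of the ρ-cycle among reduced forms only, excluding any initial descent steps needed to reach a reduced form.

D = 189, ⌊√D⌋ = 13
descent: ρ → (-7,7,5)  [lands on river]
river: ρ → (5,13,-1)
river: ρ → (-1,13,5)
river: ρ → (5,7,-7)
ρ-cycle length = 4 (tail of 1 descent step not counted)

4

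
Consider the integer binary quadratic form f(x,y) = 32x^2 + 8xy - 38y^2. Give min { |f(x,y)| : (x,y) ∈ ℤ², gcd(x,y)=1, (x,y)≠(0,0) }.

river: ρ → (-38,68,2)
river: ρ → (2,68,-38)
river: ρ → (-38,8,32)
river: ρ → (32,56,-14)
river: ρ → (-14,56,32)
river: ρ → (32,8,-38)
closes: descent 0, river 6
min |a| on river = 2

2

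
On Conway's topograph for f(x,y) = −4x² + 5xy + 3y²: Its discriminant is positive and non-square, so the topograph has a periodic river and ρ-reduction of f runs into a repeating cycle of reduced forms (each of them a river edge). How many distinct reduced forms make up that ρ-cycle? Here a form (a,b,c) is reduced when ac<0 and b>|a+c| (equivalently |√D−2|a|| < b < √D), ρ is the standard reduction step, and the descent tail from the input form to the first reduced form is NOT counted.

D = 73, ⌊√D⌋ = 8
river: ρ → (3,7,-2)
river: ρ → (-2,5,6)
river: ρ → (6,7,-1)
river: ρ → (-1,7,6)
river: ρ → (6,5,-2)
river: ρ → (-2,7,3)
river: ρ → (3,5,-4)
river: ρ → (-4,3,4)
river: ρ → (4,5,-3)
river: ρ → (-3,7,2)
river: ρ → (2,5,-6)
river: ρ → (-6,7,1)
river: ρ → (1,7,-6)
river: ρ → (-6,5,2)
river: ρ → (2,7,-3)
river: ρ → (-3,5,4)
river: ρ → (4,3,-4)
river: ρ → (-4,5,3)
ρ-cycle length = 18 (tail of 0 descent steps not counted)

18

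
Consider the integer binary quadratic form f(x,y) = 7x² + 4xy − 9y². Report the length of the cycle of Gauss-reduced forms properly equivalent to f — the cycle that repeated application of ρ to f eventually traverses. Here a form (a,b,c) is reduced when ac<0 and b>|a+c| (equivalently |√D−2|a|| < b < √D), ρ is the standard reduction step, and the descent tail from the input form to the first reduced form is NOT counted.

D = 268, ⌊√D⌋ = 16
river: ρ → (-9,14,2)
river: ρ → (2,14,-9)
river: ρ → (-9,4,7)
river: ρ → (7,10,-6)
river: ρ → (-6,14,3)
river: ρ → (3,16,-1)
river: ρ → (-1,16,3)
river: ρ → (3,14,-6)
river: ρ → (-6,10,7)
river: ρ → (7,4,-9)
ρ-cycle length = 10 (tail of 0 descent steps not counted)

10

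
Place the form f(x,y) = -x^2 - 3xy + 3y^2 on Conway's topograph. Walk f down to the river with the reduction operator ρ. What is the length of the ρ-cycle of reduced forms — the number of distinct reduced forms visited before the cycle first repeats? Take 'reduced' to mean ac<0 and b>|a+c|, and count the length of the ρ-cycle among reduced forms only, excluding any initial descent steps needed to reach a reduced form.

D = 21, ⌊√D⌋ = 4
descent: ρ → (3,3,-1)  [lands on river]
river: ρ → (-1,3,3)
ρ-cycle length = 2 (tail of 1 descent step not counted)

2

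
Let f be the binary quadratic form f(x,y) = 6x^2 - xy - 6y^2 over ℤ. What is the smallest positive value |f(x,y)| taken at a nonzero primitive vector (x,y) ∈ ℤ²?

descent: ρ → (-6,1,6)  [lands on river]
river: ρ → (6,11,-1)
river: ρ → (-1,11,6)
river: ρ → (6,1,-6)
river: ρ → (-6,11,1)
river: ρ → (1,11,-6)
closes: descent 1, river 6
min |a| on river = 1

1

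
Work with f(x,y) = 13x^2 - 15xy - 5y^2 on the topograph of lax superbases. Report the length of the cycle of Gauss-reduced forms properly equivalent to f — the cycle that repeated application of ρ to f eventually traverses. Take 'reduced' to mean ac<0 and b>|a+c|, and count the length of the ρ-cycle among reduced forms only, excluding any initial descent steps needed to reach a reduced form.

D = 485, ⌊√D⌋ = 22
descent: ρ → (-5,15,13)  [lands on river]
river: ρ → (13,11,-7)
river: ρ → (-7,17,7)
river: ρ → (7,11,-13)
river: ρ → (-13,15,5)
river: ρ → (5,15,-13)
river: ρ → (-13,11,7)
river: ρ → (7,17,-7)
river: ρ → (-7,11,13)
river: ρ → (13,15,-5)
ρ-cycle length = 10 (tail of 1 descent step not counted)

10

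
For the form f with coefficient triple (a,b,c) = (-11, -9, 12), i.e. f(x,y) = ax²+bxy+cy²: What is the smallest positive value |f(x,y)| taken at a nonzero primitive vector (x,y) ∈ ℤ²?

descent: ρ → (12,9,-11)  [lands on river]
river: ρ → (-11,13,10)
river: ρ → (10,7,-14)
river: ρ → (-14,21,3)
river: ρ → (3,21,-14)
river: ρ → (-14,7,10)
river: ρ → (10,13,-11)
river: ρ → (-11,9,12)
river: ρ → (12,15,-8)
river: ρ → (-8,17,10)
river: ρ → (10,23,-2)
river: ρ → (-2,21,21)
river: ρ → (21,21,-2)
river: ρ → (-2,23,10)
river: ρ → (10,17,-8)
river: ρ → (-8,15,12)
closes: descent 1, river 16
min |a| on river = 2

2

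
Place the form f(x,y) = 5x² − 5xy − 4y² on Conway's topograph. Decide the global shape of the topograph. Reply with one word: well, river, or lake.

D = b²−4ac = (-5)² − 4·5·(-4) = 105
D > 0 non-square ⇒ indefinite ⇒ periodic river

river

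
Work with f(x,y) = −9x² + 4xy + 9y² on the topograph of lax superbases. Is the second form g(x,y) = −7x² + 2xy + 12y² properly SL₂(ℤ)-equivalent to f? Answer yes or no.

D₁ = 340, D₂ = 340
river cycle of f (length 10): (9, 14, -4), (-4, 18, 1), (1, 18, -4), (-4, 14, 9), (9, 4, -9), (-9, 14, 4), (4, 18, -1), (-1, 18, 4), (4, 14, -9), (-9, 4, 9)
river cycle of g (length 14): (-7, 16, 3), (3, 14, -12), (-12, 10, 5), (5, 10, -12), (-12, 14, 3), (3, 16, -7), (-7, 12, 7), (7, 16, -3), (-3, 14, 12), (12, 10, -5), … (4 more)
cycles differ ⇒ inequivalent

no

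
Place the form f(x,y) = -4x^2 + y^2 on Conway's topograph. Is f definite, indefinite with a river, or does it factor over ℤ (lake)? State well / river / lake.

D = b²−4ac = 0² − 4·(-4)·1 = 16
D = 4² is a perfect square ⇒ form factors over ℤ ⇒ lakes

lake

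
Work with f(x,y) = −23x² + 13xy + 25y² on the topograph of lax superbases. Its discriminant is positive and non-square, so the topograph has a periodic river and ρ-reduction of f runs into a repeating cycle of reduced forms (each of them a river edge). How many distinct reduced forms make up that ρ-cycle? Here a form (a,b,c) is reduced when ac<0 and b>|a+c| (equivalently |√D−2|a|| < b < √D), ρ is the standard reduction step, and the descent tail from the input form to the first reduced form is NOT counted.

D = 2469, ⌊√D⌋ = 49
river: ρ → (25,37,-11)
river: ρ → (-11,29,37)
river: ρ → (37,45,-3)
river: ρ → (-3,45,37)
river: ρ → (37,29,-11)
river: ρ → (-11,37,25)
river: ρ → (25,13,-23)
river: ρ → (-23,33,15)
river: ρ → (15,27,-29)
river: ρ → (-29,31,13)
river: ρ → (13,47,-5)
river: ρ → (-5,43,31)
river: ρ → (31,19,-17)
river: ρ → (-17,49,1)
river: ρ → (1,49,-17)
river: ρ → (-17,19,31)
river: ρ → (31,43,-5)
river: ρ → (-5,47,13)
river: ρ → (13,31,-29)
river: ρ → (-29,27,15)
river: ρ → (15,33,-23)
river: ρ → (-23,13,25)
ρ-cycle length = 22 (tail of 0 descent steps not counted)

22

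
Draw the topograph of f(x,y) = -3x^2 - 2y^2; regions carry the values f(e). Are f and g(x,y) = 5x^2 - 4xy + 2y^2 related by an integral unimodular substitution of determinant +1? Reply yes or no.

D₁ = -24, D₂ = -24
f is negative-definite; reduce −f:
−f: flip: (3,0,2)→(2,0,3)
−f: reduced (well bottom): (2,0,3) with a≤c, −a<b≤a
flip sign back: reduced form of f is (-2,0,-3)
g: flip: (5,-4,2)→(2,4,5)
g: translate: b→0 (≡4 mod 4), so (2,4,5)→(2,0,3)
g: reduced (well bottom): (2,0,3) with a≤c, −a<b≤a
reduced forms (-2, 0, -3) vs (2, 0, 3) ⇒ inequivalent

no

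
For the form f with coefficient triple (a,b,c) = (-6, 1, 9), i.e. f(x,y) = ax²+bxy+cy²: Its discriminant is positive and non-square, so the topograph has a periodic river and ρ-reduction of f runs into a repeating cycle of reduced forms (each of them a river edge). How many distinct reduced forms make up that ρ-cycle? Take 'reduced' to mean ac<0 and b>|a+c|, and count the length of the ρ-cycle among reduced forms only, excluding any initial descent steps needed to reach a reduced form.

D = 217, ⌊√D⌋ = 14
descent: ρ → (9,-1,-6)
descent: ρ → (-6,13,2)  [lands on river]
river: ρ → (2,11,-12)
river: ρ → (-12,13,1)
river: ρ → (1,13,-12)
river: ρ → (-12,11,2)
river: ρ → (2,13,-6)
river: ρ → (-6,11,4)
river: ρ → (4,13,-3)
river: ρ → (-3,11,8)
river: ρ → (8,5,-6)
river: ρ → (-6,7,7)
river: ρ → (7,7,-6)
river: ρ → (-6,5,8)
river: ρ → (8,11,-3)
river: ρ → (-3,13,4)
river: ρ → (4,11,-6)
ρ-cycle length = 16 (tail of 2 descent steps not counted)

16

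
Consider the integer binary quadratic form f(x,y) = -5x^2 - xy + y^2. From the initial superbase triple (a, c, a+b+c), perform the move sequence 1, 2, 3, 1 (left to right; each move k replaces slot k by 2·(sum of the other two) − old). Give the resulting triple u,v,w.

start (-5,1,-5) = (f(1,0),f(0,1),f(1,1))
replace slot 1: 2·(1+(-5)) − (-5) = -3 → (-3,1,-5)
replace slot 2: 2·((-3)+(-5)) − 1 = -17 → (-3,-17,-5)
replace slot 3: 2·((-3)+(-17)) − (-5) = -35 → (-3,-17,-35)
replace slot 1: 2·((-17)+(-35)) − (-3) = -101 → (-101,-17,-35)

-101,-17,-35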